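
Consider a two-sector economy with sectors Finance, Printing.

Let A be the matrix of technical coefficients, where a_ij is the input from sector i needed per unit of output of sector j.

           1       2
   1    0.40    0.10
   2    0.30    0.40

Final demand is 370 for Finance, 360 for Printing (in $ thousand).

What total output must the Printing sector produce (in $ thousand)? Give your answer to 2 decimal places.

x_2 = 990.91

I − A =
  [   0.60    -0.10]
  [  -0.30     0.60]
det(I−A) = (0.60)(0.60) − (-0.10)(-0.30) = 0.3300
adj(I−A) = [[0.60, 0.10], [0.30, 0.60]]
(I − A)⁻¹ = adj(I−A) / det(I−A) ≈
  [   1.8182     0.3030]
  [   0.9091     1.8182]
x = (I − A)⁻¹ d = adj(I−A)·d / det(I−A), with det(I−A) = 0.3300:
  x_1 = (0.60·370 + 0.10·360) / 0.3300 = 258.00 / 0.3300 ≈ 781.82
  x_2 = (0.30·370 + 0.60·360) / 0.3300 = 327.00 / 0.3300 ≈ 990.91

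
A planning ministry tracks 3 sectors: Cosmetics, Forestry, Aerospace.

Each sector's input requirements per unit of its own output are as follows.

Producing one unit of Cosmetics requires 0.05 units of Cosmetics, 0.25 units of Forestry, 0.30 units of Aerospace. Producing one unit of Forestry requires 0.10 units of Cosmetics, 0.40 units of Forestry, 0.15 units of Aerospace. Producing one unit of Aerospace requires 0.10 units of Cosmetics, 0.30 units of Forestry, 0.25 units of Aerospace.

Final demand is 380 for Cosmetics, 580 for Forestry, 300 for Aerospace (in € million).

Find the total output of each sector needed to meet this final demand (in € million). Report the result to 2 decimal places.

x_C = 695.30, x_F = 1772.71, x_A = 1032.66

I − A =
  [   0.95    -0.10    -0.10]
  [  -0.25     0.60    -0.30]
  [  -0.30    -0.15     0.75]
Cofactors of I−A, C_ij = (−1)^(i+j)·(minor ij) (rows/columns in the sector order above):
  C_11 = (0.60)(0.75) − (-0.30)(-0.15) = 0.4050
  C_12 = −[(-0.25)(0.75) − (-0.30)(-0.30)] = 0.2775
  C_13 = (-0.25)(-0.15) − (0.60)(-0.30) = 0.2175
  C_21 = −[(-0.10)(0.75) − (-0.10)(-0.15)] = 0.0900
  C_22 = (0.95)(0.75) − (-0.10)(-0.30) = 0.6825
  C_23 = −[(0.95)(-0.15) − (-0.10)(-0.30)] = 0.1725
  C_31 = (-0.10)(-0.30) − (-0.10)(0.60) = 0.0900
  C_32 = −[(0.95)(-0.30) − (-0.10)(-0.25)] = 0.3100
  C_33 = (0.95)(0.60) − (-0.10)(-0.25) = 0.5450
det(I−A) = Σ_j (I−A)_1j·C_1j = (0.95)(0.4050) + (-0.10)(0.2775) + (-0.10)(0.2175) = 0.33525
adj(I−A) = Cᵀ =
  [ 0.4050   0.0900   0.0900]
  [ 0.2775   0.6825   0.3100]
  [ 0.2175   0.1725   0.5450]
(I − A)⁻¹ = adj(I−A) / det(I−A) ≈
  [   1.2081     0.2685     0.2685]
  [   0.8277     2.0358     0.9247]
  [   0.6488     0.5145     1.6257]
x = (I − A)⁻¹ d = adj(I−A)·d / det(I−A), with det(I−A) = 0.33525:
  x_C = (0.4050·380 + 0.0900·580 + 0.0900·300) / 0.33525 = 233.10 / 0.33525 ≈ 695.30
  x_F = (0.2775·380 + 0.6825·580 + 0.3100·300) / 0.33525 = 594.30 / 0.33525 ≈ 1772.71
  x_A = (0.2175·380 + 0.1725·580 + 0.5450·300) / 0.33525 = 346.20 / 0.33525 ≈ 1032.66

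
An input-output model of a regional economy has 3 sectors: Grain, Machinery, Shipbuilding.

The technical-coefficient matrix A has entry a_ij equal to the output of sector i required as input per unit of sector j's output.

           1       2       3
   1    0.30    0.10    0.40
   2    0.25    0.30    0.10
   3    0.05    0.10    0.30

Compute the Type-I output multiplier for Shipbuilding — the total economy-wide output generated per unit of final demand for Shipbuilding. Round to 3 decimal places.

m_3 = 3.146

I − A =
  [   0.70    -0.10    -0.40]
  [  -0.25     0.70    -0.10]
  [  -0.05    -0.10     0.70]
Cofactors of I−A, C_ij = (−1)^(i+j)·(minor ij) (rows/columns in the sector order above):
  C_11 = (0.70)(0.70) − (-0.10)(-0.10) = 0.4800
  C_12 = −[(-0.25)(0.70) − (-0.10)(-0.05)] = 0.1800
  C_13 = (-0.25)(-0.10) − (0.70)(-0.05) = 0.0600
  C_21 = −[(-0.10)(0.70) − (-0.40)(-0.10)] = 0.1100
  C_22 = (0.70)(0.70) − (-0.40)(-0.05) = 0.4700
  C_23 = −[(0.70)(-0.10) − (-0.10)(-0.05)] = 0.0750
  C_31 = (-0.10)(-0.10) − (-0.40)(0.70) = 0.2900
  C_32 = −[(0.70)(-0.10) − (-0.40)(-0.25)] = 0.1700
  C_33 = (0.70)(0.70) − (-0.10)(-0.25) = 0.4650
det(I−A) = Σ_j (I−A)_1j·C_1j = (0.70)(0.4800) + (-0.10)(0.1800) + (-0.40)(0.0600) = 0.2940
adj(I−A) = Cᵀ =
  [ 0.4800   0.1100   0.2900]
  [ 0.1800   0.4700   0.1700]
  [ 0.0600   0.0750   0.4650]
(I − A)⁻¹ = adj(I−A) / det(I−A) ≈
  [   1.6327     0.3741     0.9864]
  [   0.6122     1.5986     0.5782]
  [   0.2041     0.2551     1.5816]
The output multiplier for sector j is the column-j sum of the Leontief inverse (I − A)⁻¹ = adj(I−A) / det(I−A).
Column 3 of adj(I−A): (0.2900, 0.1700, 0.4650); det(I−A) = 0.2940.
m_3 = (0.2900 + 0.1700 + 0.4650) / 0.2940 = 0.925 / 0.2940 ≈ 3.146.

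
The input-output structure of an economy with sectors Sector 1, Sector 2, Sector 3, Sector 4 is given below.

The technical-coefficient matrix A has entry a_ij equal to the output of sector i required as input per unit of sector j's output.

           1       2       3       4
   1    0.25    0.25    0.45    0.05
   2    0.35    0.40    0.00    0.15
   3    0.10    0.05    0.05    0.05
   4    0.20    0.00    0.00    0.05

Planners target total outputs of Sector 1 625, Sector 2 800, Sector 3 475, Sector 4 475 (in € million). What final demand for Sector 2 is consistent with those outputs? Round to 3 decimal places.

d_2 = 190.000

I − A =
  [   0.75    -0.25    -0.45    -0.05]
  [  -0.35     0.60     0.00    -0.15]
  [  -0.10    -0.05     0.95    -0.05]
  [  -0.20     0.00     0.00     0.95]
d = (I − A) x:
  d_1 = (+0.75)·625 + (-0.25)·800 + (-0.45)·475 + (-0.05)·475 = 31.250
  d_2 = (-0.35)·625 + (+0.60)·800 + (+0.00)·475 + (-0.15)·475 = 190.000
  d_3 = (-0.10)·625 + (-0.05)·800 + (+0.95)·475 + (-0.05)·475 = 325.000
  d_4 = (-0.20)·625 + (+0.00)·800 + (+0.00)·475 + (+0.95)·475 = 326.250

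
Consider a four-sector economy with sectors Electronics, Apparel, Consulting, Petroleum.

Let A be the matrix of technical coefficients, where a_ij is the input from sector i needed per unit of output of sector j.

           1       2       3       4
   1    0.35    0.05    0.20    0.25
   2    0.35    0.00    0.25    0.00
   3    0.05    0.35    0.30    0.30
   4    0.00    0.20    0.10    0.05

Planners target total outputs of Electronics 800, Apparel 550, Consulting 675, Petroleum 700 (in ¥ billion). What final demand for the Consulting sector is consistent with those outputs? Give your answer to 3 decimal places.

d_3 = 30.000

I − A =
  [   0.65    -0.05    -0.20    -0.25]
  [  -0.35     1.00    -0.25     0.00]
  [  -0.05    -0.35     0.70    -0.30]
  [   0.00    -0.20    -0.10     0.95]
d = (I − A) x:
  d_1 = (+0.65)·800 + (-0.05)·550 + (-0.20)·675 + (-0.25)·700 = 182.500
  d_2 = (-0.35)·800 + (+1.00)·550 + (-0.25)·675 + (+0.00)·700 = 101.250
  d_3 = (-0.05)·800 + (-0.35)·550 + (+0.70)·675 + (-0.30)·700 = 30.000
  d_4 = (+0.00)·800 + (-0.20)·550 + (-0.10)·675 + (+0.95)·700 = 487.500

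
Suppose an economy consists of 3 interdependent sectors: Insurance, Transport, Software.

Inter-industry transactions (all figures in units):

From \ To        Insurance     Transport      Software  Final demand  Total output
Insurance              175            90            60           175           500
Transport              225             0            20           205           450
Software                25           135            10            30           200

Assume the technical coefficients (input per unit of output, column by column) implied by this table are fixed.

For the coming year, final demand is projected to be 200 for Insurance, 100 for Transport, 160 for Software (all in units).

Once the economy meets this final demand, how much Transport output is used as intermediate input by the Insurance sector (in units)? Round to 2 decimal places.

Technical coefficients a_ij = z_ij / X_j:
  a_11 = 175/500 = 0.35, a_21 = 225/500 = 0.45, a_31 = 25/500 = 0.05
  a_12 = 90/450 = 0.20, a_22 = 0/450 = 0.00, a_32 = 135/450 = 0.30
  a_13 = 60/200 = 0.30, a_23 = 20/200 = 0.10, a_33 = 10/200 = 0.05
I − A =
  [   0.65    -0.20    -0.30]
  [  -0.45     1.00    -0.10]
  [  -0.05    -0.30     0.95]
Cofactors of I−A, C_ij = (−1)^(i+j)·(minor ij) (rows/columns in the sector order above):
  C_11 = (1.00)(0.95) − (-0.10)(-0.30) = 0.9200
  C_12 = −[(-0.45)(0.95) − (-0.10)(-0.05)] = 0.4325
  C_13 = (-0.45)(-0.30) − (1.00)(-0.05) = 0.1850
  C_21 = −[(-0.20)(0.95) − (-0.30)(-0.30)] = 0.2800
  C_22 = (0.65)(0.95) − (-0.30)(-0.05) = 0.6025
  C_23 = −[(0.65)(-0.30) − (-0.20)(-0.05)] = 0.2050
  C_31 = (-0.20)(-0.10) − (-0.30)(1.00) = 0.3200
  C_32 = −[(0.65)(-0.10) − (-0.30)(-0.45)] = 0.2000
  C_33 = (0.65)(1.00) − (-0.20)(-0.45) = 0.5600
det(I−A) = Σ_j (I−A)_1j·C_1j = (0.65)(0.9200) + (-0.20)(0.4325) + (-0.30)(0.1850) = 0.4560
adj(I−A) = Cᵀ =
  [ 0.9200   0.2800   0.3200]
  [ 0.4325   0.6025   0.2000]
  [ 0.1850   0.2050   0.5600]
(I − A)⁻¹ = adj(I−A) / det(I−A) ≈
  [   2.0175     0.6140     0.7018]
  [   0.9485     1.3213     0.4386]
  [   0.4057     0.4496     1.2281]
First solve x = (I − A)⁻¹ d = adj(I−A)·d / det(I−A); in particular x_1 = (0.9200·200 + 0.2800·100 + 0.3200·160) / 0.4560 = 263.20 / 0.4560 ≈ 577.1930.
Intermediate flow from 2 to 1: z_21 = a_21 · x_1 = 0.45 × 263.20 / 0.4560 = 118.44 / 0.4560 ≈ 259.74.

z_21 = 259.74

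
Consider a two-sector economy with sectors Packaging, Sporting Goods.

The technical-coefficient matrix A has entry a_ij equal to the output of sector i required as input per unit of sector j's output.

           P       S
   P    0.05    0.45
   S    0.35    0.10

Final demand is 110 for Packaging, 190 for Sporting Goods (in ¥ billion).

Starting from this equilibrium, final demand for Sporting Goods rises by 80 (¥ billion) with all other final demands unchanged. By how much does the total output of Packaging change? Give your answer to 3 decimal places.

I − A =
  [   0.95    -0.45]
  [  -0.35     0.90]
det(I−A) = (0.95)(0.90) − (-0.45)(-0.35) = 0.6975
adj(I−A) = [[0.90, 0.45], [0.35, 0.95]]
(I − A)⁻¹ = adj(I−A) / det(I−A) ≈
  [   1.2903     0.6452]
  [   0.5018     1.3620]
Δx = (I − A)⁻¹ Δd with Δd having +80 in the Sporting Goods component and 0 elsewhere.
So Δx_P = L_PS · (+80), where L_PS = adj(I−A)_PS / det(I−A) = 0.45 / 0.6975.
Δx_P = 0.45 × (+80) / 0.6975 = 36.00 / 0.6975 ≈ 51.613.

Δx_P = 51.613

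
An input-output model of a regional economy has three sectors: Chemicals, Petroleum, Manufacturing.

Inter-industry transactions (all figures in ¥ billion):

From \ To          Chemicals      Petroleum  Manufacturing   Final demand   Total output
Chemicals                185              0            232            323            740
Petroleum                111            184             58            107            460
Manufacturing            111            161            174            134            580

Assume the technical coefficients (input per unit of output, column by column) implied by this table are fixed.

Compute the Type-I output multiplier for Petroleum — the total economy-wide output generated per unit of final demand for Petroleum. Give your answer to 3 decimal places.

Technical coefficients a_ij = z_ij / X_j:
  a_CC = 185/740 = 0.25, a_PC = 111/740 = 0.15, a_MC = 111/740 = 0.15
  a_CP = 0/460 = 0.00, a_PP = 184/460 = 0.40, a_MP = 161/460 = 0.35
  a_CM = 232/580 = 0.40, a_PM = 58/580 = 0.10, a_MM = 174/580 = 0.30
I − A =
  [   0.75     0.00    -0.40]
  [  -0.15     0.60    -0.10]
  [  -0.15    -0.35     0.70]
Cofactors of I−A, C_ij = (−1)^(i+j)·(minor ij) (rows/columns in the sector order above):
  C_11 = (0.60)(0.70) − (-0.10)(-0.35) = 0.3850
  C_12 = −[(-0.15)(0.70) − (-0.10)(-0.15)] = 0.1200
  C_13 = (-0.15)(-0.35) − (0.60)(-0.15) = 0.1425
  C_21 = −[(0.00)(0.70) − (-0.40)(-0.35)] = 0.1400
  C_22 = (0.75)(0.70) − (-0.40)(-0.15) = 0.4650
  C_23 = −[(0.75)(-0.35) − (0.00)(-0.15)] = 0.2625
  C_31 = (0.00)(-0.10) − (-0.40)(0.60) = 0.2400
  C_32 = −[(0.75)(-0.10) − (-0.40)(-0.15)] = 0.1350
  C_33 = (0.75)(0.60) − (0.00)(-0.15) = 0.4500
det(I−A) = Σ_j (I−A)_1j·C_1j = (0.75)(0.3850) + (0.00)(0.1200) + (-0.40)(0.1425) = 0.23175
adj(I−A) = Cᵀ =
  [ 0.3850   0.1400   0.2400]
  [ 0.1200   0.4650   0.1350]
  [ 0.1425   0.2625   0.4500]
(I − A)⁻¹ = adj(I−A) / det(I−A) ≈
  [   1.6613     0.6041     1.0356]
  [   0.5178     2.0065     0.5825]
  [   0.6149     1.1327     1.9417]
The output multiplier for sector j is the column-j sum of the Leontief inverse (I − A)⁻¹ = adj(I−A) / det(I−A).
Column P of adj(I−A): (0.1400, 0.4650, 0.2625); det(I−A) = 0.23175.
m_P = (0.1400 + 0.4650 + 0.2625) / 0.23175 = 0.8675 / 0.23175 ≈ 3.743.

m_P = 3.743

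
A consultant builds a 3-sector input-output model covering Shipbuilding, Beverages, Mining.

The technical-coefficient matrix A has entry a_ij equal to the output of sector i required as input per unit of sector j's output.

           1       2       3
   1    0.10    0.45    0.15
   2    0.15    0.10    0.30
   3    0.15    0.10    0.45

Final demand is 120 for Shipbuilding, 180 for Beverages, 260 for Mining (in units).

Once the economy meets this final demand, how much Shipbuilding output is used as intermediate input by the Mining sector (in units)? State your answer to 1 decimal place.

I − A =
  [   0.90    -0.45    -0.15]
  [  -0.15     0.90    -0.30]
  [  -0.15    -0.10     0.55]
Cofactors of I−A, C_ij = (−1)^(i+j)·(minor ij) (rows/columns in the sector order above):
  C_11 = (0.90)(0.55) − (-0.30)(-0.10) = 0.4650
  C_12 = −[(-0.15)(0.55) − (-0.30)(-0.15)] = 0.1275
  C_13 = (-0.15)(-0.10) − (0.90)(-0.15) = 0.1500
  C_21 = −[(-0.45)(0.55) − (-0.15)(-0.10)] = 0.2625
  C_22 = (0.90)(0.55) − (-0.15)(-0.15) = 0.4725
  C_23 = −[(0.90)(-0.10) − (-0.45)(-0.15)] = 0.1575
  C_31 = (-0.45)(-0.30) − (-0.15)(0.90) = 0.2700
  C_32 = −[(0.90)(-0.30) − (-0.15)(-0.15)] = 0.2925
  C_33 = (0.90)(0.90) − (-0.45)(-0.15) = 0.7425
det(I−A) = Σ_j (I−A)_1j·C_1j = (0.90)(0.4650) + (-0.45)(0.1275) + (-0.15)(0.1500) = 0.338625
adj(I−A) = Cᵀ =
  [ 0.4650   0.2625   0.2700]
  [ 0.1275   0.4725   0.2925]
  [ 0.1500   0.1575   0.7425]
(I − A)⁻¹ = adj(I−A) / det(I−A) ≈
  [   1.3732     0.7752     0.7973]
  [   0.3765     1.3953     0.8638]
  [   0.4430     0.4651     2.1927]
First solve x = (I − A)⁻¹ d = adj(I−A)·d / det(I−A); in particular x_3 = (0.1500·120 + 0.1575·180 + 0.7425·260) / 0.338625 = 239.40 / 0.338625 ≈ 706.977.
Intermediate flow from 1 to 3: z_13 = a_13 · x_3 = 0.15 × 239.40 / 0.338625 = 35.91 / 0.338625 ≈ 106.0.

z_13 = 106.0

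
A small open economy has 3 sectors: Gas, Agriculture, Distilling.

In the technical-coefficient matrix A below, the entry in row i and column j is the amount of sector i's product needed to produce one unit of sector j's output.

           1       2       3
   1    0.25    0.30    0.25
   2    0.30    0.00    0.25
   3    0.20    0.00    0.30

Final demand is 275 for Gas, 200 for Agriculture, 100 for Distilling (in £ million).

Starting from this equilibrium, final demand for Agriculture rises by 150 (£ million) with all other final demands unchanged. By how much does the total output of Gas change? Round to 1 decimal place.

I − A =
  [   0.75    -0.30    -0.25]
  [  -0.30     1.00    -0.25]
  [  -0.20     0.00     0.70]
Cofactors of I−A, C_ij = (−1)^(i+j)·(minor ij) (rows/columns in the sector order above):
  C_11 = (1.00)(0.70) − (-0.25)(0.00) = 0.7000
  C_12 = −[(-0.30)(0.70) − (-0.25)(-0.20)] = 0.2600
  C_13 = (-0.30)(0.00) − (1.00)(-0.20) = 0.2000
  C_21 = −[(-0.30)(0.70) − (-0.25)(0.00)] = 0.2100
  C_22 = (0.75)(0.70) − (-0.25)(-0.20) = 0.4750
  C_23 = −[(0.75)(0.00) − (-0.30)(-0.20)] = 0.0600
  C_31 = (-0.30)(-0.25) − (-0.25)(1.00) = 0.3250
  C_32 = −[(0.75)(-0.25) − (-0.25)(-0.30)] = 0.2625
  C_33 = (0.75)(1.00) − (-0.30)(-0.30) = 0.6600
det(I−A) = Σ_j (I−A)_1j·C_1j = (0.75)(0.7000) + (-0.30)(0.2600) + (-0.25)(0.2000) = 0.3970
adj(I−A) = Cᵀ =
  [ 0.7000   0.2100   0.3250]
  [ 0.2600   0.4750   0.2625]
  [ 0.2000   0.0600   0.6600]
(I − A)⁻¹ = adj(I−A) / det(I−A) ≈
  [   1.7632     0.5290     0.8186]
  [   0.6549     1.1965     0.6612]
  [   0.5038     0.1511     1.6625]
Δx = (I − A)⁻¹ Δd with Δd having +150 in the Agriculture component and 0 elsewhere.
So Δx_1 = L_12 · (+150), where L_12 = adj(I−A)_12 / det(I−A) = 0.2100 / 0.3970.
Δx_1 = 0.2100 × (+150) / 0.3970 = 31.50 / 0.3970 ≈ 79.3.

Δx_1 = 79.3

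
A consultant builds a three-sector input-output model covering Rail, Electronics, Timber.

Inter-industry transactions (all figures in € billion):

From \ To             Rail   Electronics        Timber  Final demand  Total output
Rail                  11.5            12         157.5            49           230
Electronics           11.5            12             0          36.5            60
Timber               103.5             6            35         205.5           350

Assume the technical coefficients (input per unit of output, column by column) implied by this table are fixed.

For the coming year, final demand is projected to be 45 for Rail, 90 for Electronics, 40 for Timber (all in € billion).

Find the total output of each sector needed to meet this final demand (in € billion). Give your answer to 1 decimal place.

Technical coefficients a_ij = z_ij / X_j:
  a_RR = 11.5/230 = 0.05, a_ER = 11.5/230 = 0.05, a_TR = 103.5/230 = 0.45
  a_RE = 12/60 = 0.20, a_EE = 12/60 = 0.20, a_TE = 6/60 = 0.10
  a_RT = 157.5/350 = 0.45, a_ET = 0/350 = 0.00, a_TT = 35/350 = 0.10
I − A =
  [   0.95    -0.20    -0.45]
  [  -0.05     0.80     0.00]
  [  -0.45    -0.10     0.90]
Cofactors of I−A, C_ij = (−1)^(i+j)·(minor ij) (rows/columns in the sector order above):
  C_11 = (0.80)(0.90) − (0.00)(-0.10) = 0.7200
  C_12 = −[(-0.05)(0.90) − (0.00)(-0.45)] = 0.0450
  C_13 = (-0.05)(-0.10) − (0.80)(-0.45) = 0.3650
  C_21 = −[(-0.20)(0.90) − (-0.45)(-0.10)] = 0.2250
  C_22 = (0.95)(0.90) − (-0.45)(-0.45) = 0.6525
  C_23 = −[(0.95)(-0.10) − (-0.20)(-0.45)] = 0.1850
  C_31 = (-0.20)(0.00) − (-0.45)(0.80) = 0.3600
  C_32 = −[(0.95)(0.00) − (-0.45)(-0.05)] = 0.0225
  C_33 = (0.95)(0.80) − (-0.20)(-0.05) = 0.7500
det(I−A) = Σ_j (I−A)_1j·C_1j = (0.95)(0.7200) + (-0.20)(0.0450) + (-0.45)(0.3650) = 0.51075
adj(I−A) = Cᵀ =
  [ 0.7200   0.2250   0.3600]
  [ 0.0450   0.6525   0.0225]
  [ 0.3650   0.1850   0.7500]
(I − A)⁻¹ = adj(I−A) / det(I−A) ≈
  [   1.4097     0.4405     0.7048]
  [   0.0881     1.2775     0.0441]
  [   0.7146     0.3622     1.4684]
x = (I − A)⁻¹ d = adj(I−A)·d / det(I−A), with det(I−A) = 0.51075:
  x_R = (0.7200·45 + 0.2250·90 + 0.3600·40) / 0.51075 = 67.05 / 0.51075 ≈ 131.3
  x_E = (0.0450·45 + 0.6525·90 + 0.0225·40) / 0.51075 = 61.65 / 0.51075 ≈ 120.7
  x_T = (0.3650·45 + 0.1850·90 + 0.7500·40) / 0.51075 = 63.075 / 0.51075 ≈ 123.5

x_R = 131.3, x_E = 120.7, x_T = 123.5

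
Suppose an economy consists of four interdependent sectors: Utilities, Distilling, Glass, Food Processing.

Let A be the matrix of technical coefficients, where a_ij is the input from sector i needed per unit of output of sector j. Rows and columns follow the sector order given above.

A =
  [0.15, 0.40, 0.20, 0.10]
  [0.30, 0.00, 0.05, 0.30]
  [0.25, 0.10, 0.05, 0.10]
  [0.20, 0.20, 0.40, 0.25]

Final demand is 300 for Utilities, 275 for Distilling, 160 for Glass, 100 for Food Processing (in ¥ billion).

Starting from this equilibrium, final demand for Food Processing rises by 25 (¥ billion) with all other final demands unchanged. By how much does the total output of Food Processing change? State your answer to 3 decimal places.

Δx_F = 51.021

I − A =
  [   0.85    -0.40    -0.20    -0.10]
  [  -0.30     1.00    -0.05    -0.30]
  [  -0.25    -0.10     0.95    -0.10]
  [  -0.20    -0.20    -0.40     0.75]
Compute the cofactors C_ij = (−1)^(i+j)·(3×3 minor ij) of I−A; the adjugate is their transpose:
adj(I−A) = Cᵀ =
  [ 0.598750   0.311000   0.242000   0.236500]
  [ 0.299125   0.501125   0.201875   0.267250]
  [ 0.227000   0.166750   0.446500   0.156500]
  [ 0.360500   0.305500   0.356500   0.628250]
det(I−A) = Σ_j (I−A)_1j·C_1j = (0.85)(0.598750) + (-0.40)(0.299125) + (-0.20)(0.227000) + (-0.10)(0.360500) = 0.3078375
(I − A)⁻¹ = adj(I−A) / det(I−A) ≈
  [   1.9450     1.0103     0.7861     0.7683]
  [   0.9717     1.6279     0.6558     0.8682]
  [   0.7374     0.5417     1.4504     0.5084]
  [   1.1711     0.9924     1.1581     2.0408]
Δx = (I − A)⁻¹ Δd with Δd having +25 in the Food Processing component and 0 elsewhere.
So Δx_F = L_FF · (+25), where L_FF = adj(I−A)_FF / det(I−A) = 0.628250 / 0.3078375.
Δx_F = 0.628250 × (+25) / 0.3078375 = 15.70625 / 0.3078375 ≈ 51.021.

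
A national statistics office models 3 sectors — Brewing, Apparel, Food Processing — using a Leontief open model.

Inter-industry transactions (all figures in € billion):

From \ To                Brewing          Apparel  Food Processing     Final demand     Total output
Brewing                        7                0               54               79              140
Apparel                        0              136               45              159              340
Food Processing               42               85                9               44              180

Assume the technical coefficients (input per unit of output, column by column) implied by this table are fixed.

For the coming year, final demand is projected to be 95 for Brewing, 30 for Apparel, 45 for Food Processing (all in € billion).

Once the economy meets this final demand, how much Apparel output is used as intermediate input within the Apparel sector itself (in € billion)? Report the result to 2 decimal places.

z_AA = 39.42

Technical coefficients a_ij = z_ij / X_j:
  a_BB = 7/140 = 0.05, a_AB = 0/140 = 0.00, a_FB = 42/140 = 0.30
  a_BA = 0/340 = 0.00, a_AA = 136/340 = 0.40, a_FA = 85/340 = 0.25
  a_BF = 54/180 = 0.30, a_AF = 45/180 = 0.25, a_FF = 9/180 = 0.05
I − A =
  [   0.95     0.00    -0.30]
  [   0.00     0.60    -0.25]
  [  -0.30    -0.25     0.95]
Cofactors of I−A, C_ij = (−1)^(i+j)·(minor ij) (rows/columns in the sector order above):
  C_11 = (0.60)(0.95) − (-0.25)(-0.25) = 0.5075
  C_12 = −[(0.00)(0.95) − (-0.25)(-0.30)] = 0.0750
  C_13 = (0.00)(-0.25) − (0.60)(-0.30) = 0.1800
  C_21 = −[(0.00)(0.95) − (-0.30)(-0.25)] = 0.0750
  C_22 = (0.95)(0.95) − (-0.30)(-0.30) = 0.8125
  C_23 = −[(0.95)(-0.25) − (0.00)(-0.30)] = 0.2375
  C_31 = (0.00)(-0.25) − (-0.30)(0.60) = 0.1800
  C_32 = −[(0.95)(-0.25) − (-0.30)(0.00)] = 0.2375
  C_33 = (0.95)(0.60) − (0.00)(0.00) = 0.5700
det(I−A) = Σ_j (I−A)_1j·C_1j = (0.95)(0.5075) + (0.00)(0.0750) + (-0.30)(0.1800) = 0.428125
adj(I−A) = Cᵀ =
  [ 0.5075   0.0750   0.1800]
  [ 0.0750   0.8125   0.2375]
  [ 0.1800   0.2375   0.5700]
(I − A)⁻¹ = adj(I−A) / det(I−A) ≈
  [   1.1854     0.1752     0.4204]
  [   0.1752     1.8978     0.5547]
  [   0.4204     0.5547     1.3314]
First solve x = (I − A)⁻¹ d = adj(I−A)·d / det(I−A); in particular x_A = (0.0750·95 + 0.8125·30 + 0.2375·45) / 0.428125 = 42.1875 / 0.428125 ≈ 98.5401.
Intermediate flow from A to A: z_AA = a_AA · x_A = 0.40 × 42.1875 / 0.428125 = 16.875 / 0.428125 ≈ 39.42.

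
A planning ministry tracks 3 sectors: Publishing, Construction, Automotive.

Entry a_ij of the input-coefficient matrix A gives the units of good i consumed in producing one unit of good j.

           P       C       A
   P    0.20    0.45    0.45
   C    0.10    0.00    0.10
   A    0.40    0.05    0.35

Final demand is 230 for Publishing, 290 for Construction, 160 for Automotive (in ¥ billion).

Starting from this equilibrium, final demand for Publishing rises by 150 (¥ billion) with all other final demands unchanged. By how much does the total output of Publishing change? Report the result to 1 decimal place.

Δx_P = 337.7

I − A =
  [   0.80    -0.45    -0.45]
  [  -0.10     1.00    -0.10]
  [  -0.40    -0.05     0.65]
Cofactors of I−A, C_ij = (−1)^(i+j)·(minor ij) (rows/columns in the sector order above):
  C_11 = (1.00)(0.65) − (-0.10)(-0.05) = 0.6450
  C_12 = −[(-0.10)(0.65) − (-0.10)(-0.40)] = 0.1050
  C_13 = (-0.10)(-0.05) − (1.00)(-0.40) = 0.4050
  C_21 = −[(-0.45)(0.65) − (-0.45)(-0.05)] = 0.3150
  C_22 = (0.80)(0.65) − (-0.45)(-0.40) = 0.3400
  C_23 = −[(0.80)(-0.05) − (-0.45)(-0.40)] = 0.2200
  C_31 = (-0.45)(-0.10) − (-0.45)(1.00) = 0.4950
  C_32 = −[(0.80)(-0.10) − (-0.45)(-0.10)] = 0.1250
  C_33 = (0.80)(1.00) − (-0.45)(-0.10) = 0.7550
det(I−A) = Σ_j (I−A)_1j·C_1j = (0.80)(0.6450) + (-0.45)(0.1050) + (-0.45)(0.4050) = 0.2865
adj(I−A) = Cᵀ =
  [ 0.6450   0.3150   0.4950]
  [ 0.1050   0.3400   0.1250]
  [ 0.4050   0.2200   0.7550]
(I − A)⁻¹ = adj(I−A) / det(I−A) ≈
  [   2.2513     1.0995     1.7277]
  [   0.3665     1.1867     0.4363]
  [   1.4136     0.7679     2.6353]
Δx = (I − A)⁻¹ Δd with Δd having +150 in the Publishing component and 0 elsewhere.
So Δx_P = L_PP · (+150), where L_PP = adj(I−A)_PP / det(I−A) = 0.6450 / 0.2865.
Δx_P = 0.6450 × (+150) / 0.2865 = 96.75 / 0.2865 ≈ 337.7.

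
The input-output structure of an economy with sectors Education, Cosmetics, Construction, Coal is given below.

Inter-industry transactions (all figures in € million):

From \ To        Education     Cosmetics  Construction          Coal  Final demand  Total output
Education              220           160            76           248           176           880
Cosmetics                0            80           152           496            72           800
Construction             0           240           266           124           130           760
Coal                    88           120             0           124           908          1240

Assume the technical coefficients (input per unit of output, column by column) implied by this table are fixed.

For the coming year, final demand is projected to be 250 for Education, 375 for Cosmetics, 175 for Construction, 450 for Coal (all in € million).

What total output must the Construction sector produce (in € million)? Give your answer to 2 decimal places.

x_3 = 816.18

Technical coefficients a_ij = z_ij / X_j:
  a_11 = 220/880 = 0.25, a_21 = 0/880 = 0.00, a_31 = 0/880 = 0.00, a_41 = 88/880 = 0.10
  a_12 = 160/800 = 0.20, a_22 = 80/800 = 0.10, a_32 = 240/800 = 0.30, a_42 = 120/800 = 0.15
  a_13 = 76/760 = 0.10, a_23 = 152/760 = 0.20, a_33 = 266/760 = 0.35, a_43 = 0/760 = 0.00
  a_14 = 248/1240 = 0.20, a_24 = 496/1240 = 0.40, a_34 = 124/1240 = 0.10, a_44 = 124/1240 = 0.10
I − A =
  [   0.75    -0.20    -0.10    -0.20]
  [   0.00     0.90    -0.20    -0.40]
  [   0.00    -0.30     0.65    -0.10]
  [  -0.10    -0.15     0.00     0.90]
Compute the cofactors C_ij = (−1)^(i+j)·(3×3 minor ij) of I−A; the adjugate is their transpose:
adj(I−A) = Cᵀ =
  [ 0.430500   0.165000   0.117000   0.182000]
  [ 0.028000   0.424750   0.135000   0.210000]
  [ 0.021000   0.209750   0.536500   0.157500]
  [ 0.052500   0.089125   0.035500   0.393750]
det(I−A) = Σ_j (I−A)_1j·C_1j = (0.75)(0.430500) + (-0.20)(0.028000) + (-0.10)(0.021000) + (-0.20)(0.052500) = 0.304675
(I − A)⁻¹ = adj(I−A) / det(I−A) ≈
  [   1.4130     0.5416     0.3840     0.5974]
  [   0.0919     1.3941     0.4431     0.6893]
  [   0.0689     0.6884     1.7609     0.5169]
  [   0.1723     0.2925     0.1165     1.2924]
x = (I − A)⁻¹ d = adj(I−A)·d / det(I−A), with det(I−A) = 0.304675:
  x_1 = (0.430500·250 + 0.165000·375 + 0.117000·175 + 0.182000·450) / 0.304675 = 271.875 / 0.304675 ≈ 892.34
  x_2 = (0.028000·250 + 0.424750·375 + 0.135000·175 + 0.210000·450) / 0.304675 = 284.40625 / 0.304675 ≈ 933.47
  x_3 = (0.021000·250 + 0.209750·375 + 0.536500·175 + 0.157500·450) / 0.304675 = 248.66875 / 0.304675 ≈ 816.18
  x_4 = (0.052500·250 + 0.089125·375 + 0.035500·175 + 0.393750·450) / 0.304675 = 229.946875 / 0.304675 ≈ 754.73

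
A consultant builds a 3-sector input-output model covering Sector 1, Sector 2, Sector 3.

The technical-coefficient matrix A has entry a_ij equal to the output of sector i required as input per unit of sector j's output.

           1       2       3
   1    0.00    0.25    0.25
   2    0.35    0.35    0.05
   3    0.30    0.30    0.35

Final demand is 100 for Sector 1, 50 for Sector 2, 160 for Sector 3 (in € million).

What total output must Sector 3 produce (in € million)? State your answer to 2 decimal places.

I − A =
  [   1.00    -0.25    -0.25]
  [  -0.35     0.65    -0.05]
  [  -0.30    -0.30     0.65]
Cofactors of I−A, C_ij = (−1)^(i+j)·(minor ij) (rows/columns in the sector order above):
  C_11 = (0.65)(0.65) − (-0.05)(-0.30) = 0.4075
  C_12 = −[(-0.35)(0.65) − (-0.05)(-0.30)] = 0.2425
  C_13 = (-0.35)(-0.30) − (0.65)(-0.30) = 0.3000
  C_21 = −[(-0.25)(0.65) − (-0.25)(-0.30)] = 0.2375
  C_22 = (1.00)(0.65) − (-0.25)(-0.30) = 0.5750
  C_23 = −[(1.00)(-0.30) − (-0.25)(-0.30)] = 0.3750
  C_31 = (-0.25)(-0.05) − (-0.25)(0.65) = 0.1750
  C_32 = −[(1.00)(-0.05) − (-0.25)(-0.35)] = 0.1375
  C_33 = (1.00)(0.65) − (-0.25)(-0.35) = 0.5625
det(I−A) = Σ_j (I−A)_1j·C_1j = (1.00)(0.4075) + (-0.25)(0.2425) + (-0.25)(0.3000) = 0.271875
adj(I−A) = Cᵀ =
  [ 0.4075   0.2375   0.1750]
  [ 0.2425   0.5750   0.1375]
  [ 0.3000   0.3750   0.5625]
(I − A)⁻¹ = adj(I−A) / det(I−A) ≈
  [   1.4989     0.8736     0.6437]
  [   0.8920     2.1149     0.5057]
  [   1.1034     1.3793     2.0690]
x = (I − A)⁻¹ d = adj(I−A)·d / det(I−A), with det(I−A) = 0.271875:
  x_1 = (0.4075·100 + 0.2375·50 + 0.1750·160) / 0.271875 = 80.625 / 0.271875 ≈ 296.55
  x_2 = (0.2425·100 + 0.5750·50 + 0.1375·160) / 0.271875 = 75.00 / 0.271875 ≈ 275.86
  x_3 = (0.3000·100 + 0.3750·50 + 0.5625·160) / 0.271875 = 138.75 / 0.271875 ≈ 510.34

x_3 = 510.34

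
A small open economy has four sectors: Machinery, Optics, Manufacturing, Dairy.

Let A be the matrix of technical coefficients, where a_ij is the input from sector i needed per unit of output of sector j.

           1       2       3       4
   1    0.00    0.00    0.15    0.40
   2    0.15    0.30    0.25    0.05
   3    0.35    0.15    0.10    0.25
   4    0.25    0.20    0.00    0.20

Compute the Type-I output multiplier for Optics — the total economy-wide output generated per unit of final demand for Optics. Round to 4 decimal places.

m_2 = 3.0790

I − A =
  [   1.00     0.00    -0.15    -0.40]
  [  -0.15     0.70    -0.25    -0.05]
  [  -0.35    -0.15     0.90    -0.25]
  [  -0.25    -0.20     0.00     0.80]
Compute the cofactors C_ij = (−1)^(i+j)·(3×3 minor ij) of I−A; the adjugate is their transpose:
adj(I−A) = Cᵀ =
  [ 0.452500   0.097500   0.102500   0.264375]
  [ 0.204875   0.578625   0.194875   0.199500]
  [ 0.263625   0.183000   0.468000   0.289500]
  [ 0.192625   0.175125   0.080750   0.552375]
det(I−A) = Σ_j (I−A)_1j·C_1j = (1.00)(0.452500) + (0.00)(0.204875) + (-0.15)(0.263625) + (-0.40)(0.192625) = 0.33590625
(I − A)⁻¹ = adj(I−A) / det(I−A) ≈
  [   1.34710     0.29026     0.30514     0.78705]
  [   0.60992     1.72258     0.58015     0.59392]
  [   0.78482     0.54479     1.39325     0.86185]
  [   0.57345     0.52135     0.24039     1.64443]
The output multiplier for sector j is the column-j sum of the Leontief inverse (I − A)⁻¹ = adj(I−A) / det(I−A).
Column 2 of adj(I−A): (0.097500, 0.578625, 0.183000, 0.175125); det(I−A) = 0.33590625.
m_2 = (0.097500 + 0.578625 + 0.183000 + 0.175125) / 0.33590625 = 1.03425 / 0.33590625 ≈ 3.0790.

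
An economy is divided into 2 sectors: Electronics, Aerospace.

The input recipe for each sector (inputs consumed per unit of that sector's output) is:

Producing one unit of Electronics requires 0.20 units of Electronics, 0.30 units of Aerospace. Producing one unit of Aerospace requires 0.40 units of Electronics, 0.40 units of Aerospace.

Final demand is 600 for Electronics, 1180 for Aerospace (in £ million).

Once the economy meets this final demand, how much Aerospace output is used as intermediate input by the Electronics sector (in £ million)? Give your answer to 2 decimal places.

I − A =
  [   0.80    -0.40]
  [  -0.30     0.60]
det(I−A) = (0.80)(0.60) − (-0.40)(-0.30) = 0.3600
adj(I−A) = [[0.60, 0.40], [0.30, 0.80]]
(I − A)⁻¹ = adj(I−A) / det(I−A) ≈
  [   1.6667     1.1111]
  [   0.8333     2.2222]
First solve x = (I − A)⁻¹ d = adj(I−A)·d / det(I−A); in particular x_E = (0.60·600 + 0.40·1180) / 0.3600 = 832.00 / 0.3600 ≈ 2311.1111.
Intermediate flow from A to E: z_AE = a_AE · x_E = 0.30 × 832.00 / 0.3600 = 249.60 / 0.3600 ≈ 693.33.

z_AE = 693.33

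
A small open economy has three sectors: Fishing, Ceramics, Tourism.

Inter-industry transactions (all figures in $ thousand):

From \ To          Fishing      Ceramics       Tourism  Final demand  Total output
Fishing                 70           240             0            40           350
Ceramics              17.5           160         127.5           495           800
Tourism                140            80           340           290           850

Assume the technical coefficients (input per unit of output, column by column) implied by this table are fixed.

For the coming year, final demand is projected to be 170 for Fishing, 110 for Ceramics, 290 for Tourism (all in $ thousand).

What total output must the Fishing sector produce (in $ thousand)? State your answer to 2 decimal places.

x_F = 324.35

Technical coefficients a_ij = z_ij / X_j:
  a_FF = 70/350 = 0.20, a_CF = 17.5/350 = 0.05, a_TF = 140/350 = 0.40
  a_FC = 240/800 = 0.30, a_CC = 160/800 = 0.20, a_TC = 80/800 = 0.10
  a_FT = 0/850 = 0.00, a_CT = 127.5/850 = 0.15, a_TT = 340/850 = 0.40
I − A =
  [   0.80    -0.30     0.00]
  [  -0.05     0.80    -0.15]
  [  -0.40    -0.10     0.60]
Cofactors of I−A, C_ij = (−1)^(i+j)·(minor ij) (rows/columns in the sector order above):
  C_11 = (0.80)(0.60) − (-0.15)(-0.10) = 0.4650
  C_12 = −[(-0.05)(0.60) − (-0.15)(-0.40)] = 0.0900
  C_13 = (-0.05)(-0.10) − (0.80)(-0.40) = 0.3250
  C_21 = −[(-0.30)(0.60) − (0.00)(-0.10)] = 0.1800
  C_22 = (0.80)(0.60) − (0.00)(-0.40) = 0.4800
  C_23 = −[(0.80)(-0.10) − (-0.30)(-0.40)] = 0.2000
  C_31 = (-0.30)(-0.15) − (0.00)(0.80) = 0.0450
  C_32 = −[(0.80)(-0.15) − (0.00)(-0.05)] = 0.1200
  C_33 = (0.80)(0.80) − (-0.30)(-0.05) = 0.6250
det(I−A) = Σ_j (I−A)_1j·C_1j = (0.80)(0.4650) + (-0.30)(0.0900) + (0.00)(0.3250) = 0.3450
adj(I−A) = Cᵀ =
  [ 0.4650   0.1800   0.0450]
  [ 0.0900   0.4800   0.1200]
  [ 0.3250   0.2000   0.6250]
(I − A)⁻¹ = adj(I−A) / det(I−A) ≈
  [   1.3478     0.5217     0.1304]
  [   0.2609     1.3913     0.3478]
  [   0.9420     0.5797     1.8116]
x = (I − A)⁻¹ d = adj(I−A)·d / det(I−A), with det(I−A) = 0.3450:
  x_F = (0.4650·170 + 0.1800·110 + 0.0450·290) / 0.3450 = 111.90 / 0.3450 ≈ 324.35
  x_C = (0.0900·170 + 0.4800·110 + 0.1200·290) / 0.3450 = 102.90 / 0.3450 ≈ 298.26
  x_T = (0.3250·170 + 0.2000·110 + 0.6250·290) / 0.3450 = 258.50 / 0.3450 ≈ 749.28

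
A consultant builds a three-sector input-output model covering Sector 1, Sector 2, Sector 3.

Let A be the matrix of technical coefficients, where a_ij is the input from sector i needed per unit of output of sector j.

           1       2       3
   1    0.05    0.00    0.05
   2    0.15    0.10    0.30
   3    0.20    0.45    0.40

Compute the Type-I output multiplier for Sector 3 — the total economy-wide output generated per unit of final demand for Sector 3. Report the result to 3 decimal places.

m_3 = 3.202

I − A =
  [   0.95     0.00    -0.05]
  [  -0.15     0.90    -0.30]
  [  -0.20    -0.45     0.60]
Cofactors of I−A, C_ij = (−1)^(i+j)·(minor ij) (rows/columns in the sector order above):
  C_11 = (0.90)(0.60) − (-0.30)(-0.45) = 0.4050
  C_12 = −[(-0.15)(0.60) − (-0.30)(-0.20)] = 0.1500
  C_13 = (-0.15)(-0.45) − (0.90)(-0.20) = 0.2475
  C_21 = −[(0.00)(0.60) − (-0.05)(-0.45)] = 0.0225
  C_22 = (0.95)(0.60) − (-0.05)(-0.20) = 0.5600
  C_23 = −[(0.95)(-0.45) − (0.00)(-0.20)] = 0.4275
  C_31 = (0.00)(-0.30) − (-0.05)(0.90) = 0.0450
  C_32 = −[(0.95)(-0.30) − (-0.05)(-0.15)] = 0.2925
  C_33 = (0.95)(0.90) − (0.00)(-0.15) = 0.8550
det(I−A) = Σ_j (I−A)_1j·C_1j = (0.95)(0.4050) + (0.00)(0.1500) + (-0.05)(0.2475) = 0.372375
adj(I−A) = Cᵀ =
  [ 0.4050   0.0225   0.0450]
  [ 0.1500   0.5600   0.2925]
  [ 0.2475   0.4275   0.8550]
(I − A)⁻¹ = adj(I−A) / det(I−A) ≈
  [   1.0876     0.0604     0.1208]
  [   0.4028     1.5039     0.7855]
  [   0.6647     1.1480     2.2961]
The output multiplier for sector j is the column-j sum of the Leontief inverse (I − A)⁻¹ = adj(I−A) / det(I−A).
Column 3 of adj(I−A): (0.0450, 0.2925, 0.8550); det(I−A) = 0.372375.
m_3 = (0.0450 + 0.2925 + 0.8550) / 0.372375 = 1.1925 / 0.372375 ≈ 3.202.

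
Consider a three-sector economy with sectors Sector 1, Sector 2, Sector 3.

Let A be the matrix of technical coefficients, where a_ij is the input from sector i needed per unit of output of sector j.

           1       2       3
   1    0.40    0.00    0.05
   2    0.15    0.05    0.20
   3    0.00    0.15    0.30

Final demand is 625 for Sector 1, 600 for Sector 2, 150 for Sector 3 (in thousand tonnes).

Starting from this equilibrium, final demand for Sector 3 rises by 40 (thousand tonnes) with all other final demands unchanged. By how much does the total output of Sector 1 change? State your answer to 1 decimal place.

I − A =
  [   0.60     0.00    -0.05]
  [  -0.15     0.95    -0.20]
  [   0.00    -0.15     0.70]
Cofactors of I−A, C_ij = (−1)^(i+j)·(minor ij) (rows/columns in the sector order above):
  C_11 = (0.95)(0.70) − (-0.20)(-0.15) = 0.6350
  C_12 = −[(-0.15)(0.70) − (-0.20)(0.00)] = 0.1050
  C_13 = (-0.15)(-0.15) − (0.95)(0.00) = 0.0225
  C_21 = −[(0.00)(0.70) − (-0.05)(-0.15)] = 0.0075
  C_22 = (0.60)(0.70) − (-0.05)(0.00) = 0.4200
  C_23 = −[(0.60)(-0.15) − (0.00)(0.00)] = 0.0900
  C_31 = (0.00)(-0.20) − (-0.05)(0.95) = 0.0475
  C_32 = −[(0.60)(-0.20) − (-0.05)(-0.15)] = 0.1275
  C_33 = (0.60)(0.95) − (0.00)(-0.15) = 0.5700
det(I−A) = Σ_j (I−A)_1j·C_1j = (0.60)(0.6350) + (0.00)(0.1050) + (-0.05)(0.0225) = 0.379875
adj(I−A) = Cᵀ =
  [ 0.6350   0.0075   0.0475]
  [ 0.1050   0.4200   0.1275]
  [ 0.0225   0.0900   0.5700]
(I − A)⁻¹ = adj(I−A) / det(I−A) ≈
  [   1.6716     0.0197     0.1250]
  [   0.2764     1.1056     0.3356]
  [   0.0592     0.2369     1.5005]
Δx = (I − A)⁻¹ Δd with Δd having +40 in the Sector 3 component and 0 elsewhere.
So Δx_1 = L_13 · (+40), where L_13 = adj(I−A)_13 / det(I−A) = 0.0475 / 0.379875.
Δx_1 = 0.0475 × (+40) / 0.379875 = 1.90 / 0.379875 ≈ 5.0.

Δx_1 = 5.0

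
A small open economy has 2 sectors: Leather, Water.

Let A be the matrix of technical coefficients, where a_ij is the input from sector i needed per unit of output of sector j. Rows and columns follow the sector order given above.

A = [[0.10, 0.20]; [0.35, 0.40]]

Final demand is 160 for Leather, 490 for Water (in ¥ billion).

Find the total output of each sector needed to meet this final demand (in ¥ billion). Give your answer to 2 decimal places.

x_1 = 412.77, x_2 = 1057.45

I − A =
  [   0.90    -0.20]
  [  -0.35     0.60]
det(I−A) = (0.90)(0.60) − (-0.20)(-0.35) = 0.4700
adj(I−A) = [[0.60, 0.20], [0.35, 0.90]]
(I − A)⁻¹ = adj(I−A) / det(I−A) ≈
  [   1.2766     0.4255]
  [   0.7447     1.9149]
x = (I − A)⁻¹ d = adj(I−A)·d / det(I−A), with det(I−A) = 0.4700:
  x_1 = (0.60·160 + 0.20·490) / 0.4700 = 194.00 / 0.4700 ≈ 412.77
  x_2 = (0.35·160 + 0.90·490) / 0.4700 = 497.00 / 0.4700 ≈ 1057.45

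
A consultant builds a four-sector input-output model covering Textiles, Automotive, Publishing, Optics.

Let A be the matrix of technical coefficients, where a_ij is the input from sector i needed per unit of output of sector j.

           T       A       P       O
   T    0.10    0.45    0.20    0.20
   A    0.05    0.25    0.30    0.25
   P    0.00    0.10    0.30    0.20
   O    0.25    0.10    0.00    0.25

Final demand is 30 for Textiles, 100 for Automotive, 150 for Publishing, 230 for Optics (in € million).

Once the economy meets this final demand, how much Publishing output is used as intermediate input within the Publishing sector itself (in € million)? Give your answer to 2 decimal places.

I − A =
  [   0.90    -0.45    -0.20    -0.20]
  [  -0.05     0.75    -0.30    -0.25]
  [   0.00    -0.10     0.70    -0.20]
  [  -0.25    -0.10     0.00     0.75]
Compute the cofactors C_ij = (−1)^(i+j)·(3×3 minor ij) of I−A; the adjugate is their transpose:
adj(I−A) = Cᵀ =
  [ 0.34775   0.26925   0.21475   0.23975]
  [ 0.08500   0.42750   0.20750   0.22050]
  [ 0.04850   0.10300   0.40025   0.15400]
  [ 0.12725   0.14675   0.09925   0.42875]
det(I−A) = Σ_j (I−A)_1j·C_1j = (0.90)(0.34775) + (-0.45)(0.08500) + (-0.20)(0.04850) + (-0.20)(0.12725) = 0.239575
(I − A)⁻¹ = adj(I−A) / det(I−A) ≈
  [   1.4515     1.1239     0.8964     1.0007]
  [   0.3548     1.7844     0.8661     0.9204]
  [   0.2024     0.4299     1.6707     0.6428]
  [   0.5311     0.6125     0.4143     1.7896]
First solve x = (I − A)⁻¹ d = adj(I−A)·d / det(I−A); in particular x_P = (0.04850·30 + 0.10300·100 + 0.40025·150 + 0.15400·230) / 0.239575 = 107.2125 / 0.239575 ≈ 447.5112.
Intermediate flow from P to P: z_PP = a_PP · x_P = 0.30 × 107.2125 / 0.239575 = 32.16375 / 0.239575 ≈ 134.25.

z_PP = 134.25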